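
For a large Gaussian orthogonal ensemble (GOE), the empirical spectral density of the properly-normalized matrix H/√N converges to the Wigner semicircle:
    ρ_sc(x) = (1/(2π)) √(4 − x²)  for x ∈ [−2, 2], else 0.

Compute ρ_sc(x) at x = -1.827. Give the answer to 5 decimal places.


ρ_sc(x) = (1/(2π)) √(4 − x²). With x = -1.827:
  4 − x² = 4 − (-1.827)² = 4 − 3.337929 = 0.662071.
  √(4 − x²) = 0.813677.
  1/(2π) = 0.159155.
  ρ_sc(-1.827) = 0.159155 · 0.813677 = 0.129501.

Rounded to 5 decimal places: ρ_sc(-1.827) ≈ 0.12950.


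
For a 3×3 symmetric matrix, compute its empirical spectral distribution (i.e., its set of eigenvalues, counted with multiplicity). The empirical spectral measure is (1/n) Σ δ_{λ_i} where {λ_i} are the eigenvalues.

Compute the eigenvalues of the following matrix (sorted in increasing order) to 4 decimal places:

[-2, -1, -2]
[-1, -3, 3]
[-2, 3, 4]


Since M is real symmetric, all three eigenvalues are real; they are the roots of det(λI − M) = λ³ − (tr M) λ² + s λ − det M, where s is the sum of the principal 2×2 minors.
tr M = -2 + (-3) + 4 = -1.
s = ((-2)·(-3) − (-1)²) + ((-2)·4 − (-2)²) + ((-3)·4 − 3²) = 5 + (-12) + (-21) = -28.
det M (expand along row 1) = (-2)·(-21) − (-1)·2 + (-2)·(-9) = 62.
Characteristic polynomial: λ³ + λ² − 28λ − 62 = 0.
Substitute λ = y + (tr M)/3 = y − 0.333333 to remove the quadratic term: y³ + p·y + q = 0 with p = s − (tr M)²/3 = -28.333333 and q = −2(tr M)³/27 + (tr M)·s/3 − det M = -52.592593.
Three real roots ⇒ use the trigonometric (Viète) form: r = 2√(−p/3) = 6.146363, φ = arccos(3q/(p·r)) = arccos(0.906004) = 0.437051 rad.
y_k = r·cos(φ/3 − 2πk/3) for k = 0, 1, 2 gives y = 6.081254, -2.267906, -3.813348.
λ_k = y_k − 0.333333 gives λ = 5.7479, -2.6012, -4.1467 (check: the sum is -1.0000 = tr M).

Eigenvalues sorted in increasing order: [-4.1467, -2.6012, 5.7479].


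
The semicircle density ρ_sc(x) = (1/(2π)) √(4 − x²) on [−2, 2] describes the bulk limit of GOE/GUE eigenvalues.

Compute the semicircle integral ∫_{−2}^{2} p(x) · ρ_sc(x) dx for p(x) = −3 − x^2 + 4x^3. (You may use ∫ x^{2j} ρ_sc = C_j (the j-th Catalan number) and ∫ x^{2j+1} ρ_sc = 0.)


Write p(x) = Σ a_i x^i, split into monomials and integrate each against ρ_sc separately.
Using ∫ x^{2j} ρ_sc = C_j = (1/(j+1)) C(2j, j) (Catalan numbers) and ∫ x^{2j+1} ρ_sc = 0 (odd monomials vanish by symmetry):
  i = 0 (even): a_0 · C_{0} = -3 · 1 = -3
  i = 2 (even): a_2 · C_{1} = -1 · 1 = -1
  i = 3 (odd): ∫ x^3 ρ_sc = 0 (vanishes)

Summing the contributions: ∫_{−2}^{2} p(x) ρ_sc(x) dx = (-3) + (-1) = -4.


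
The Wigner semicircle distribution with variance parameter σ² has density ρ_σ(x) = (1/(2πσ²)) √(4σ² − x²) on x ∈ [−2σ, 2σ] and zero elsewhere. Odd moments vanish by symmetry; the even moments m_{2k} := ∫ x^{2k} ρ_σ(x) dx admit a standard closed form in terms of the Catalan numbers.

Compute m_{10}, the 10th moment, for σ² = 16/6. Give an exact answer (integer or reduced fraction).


By the scaled semicircle moment identity, m_{2k} = σ^{2k} · C_k with k = 5.
C_5 = (1/(k+1)) · C(2k, k) = (1/6) · C(10, 5) = (1/6) · 252 = 42.
σ^{2k} = (σ²)^k = (16/6)^5 = 32768/243.

Therefore m_{10} = σ^{10} · C_5 = (32768/243) · 42 = 458752/81.


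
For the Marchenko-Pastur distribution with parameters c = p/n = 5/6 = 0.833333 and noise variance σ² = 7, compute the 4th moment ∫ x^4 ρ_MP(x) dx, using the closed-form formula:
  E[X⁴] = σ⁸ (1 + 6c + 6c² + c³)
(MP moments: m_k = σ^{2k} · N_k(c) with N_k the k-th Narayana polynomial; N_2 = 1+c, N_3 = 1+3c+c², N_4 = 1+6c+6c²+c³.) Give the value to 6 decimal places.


E[X⁴] = σ⁸ (1 + 6c + 6c² + c³) (fourth MP moment). With σ² = 7 (so σ⁸ = 2401) and c = 5/6 = 0.833333: E[X⁴] = 2401 · (1 + 6·0.833333 + 6·(0.833333)² + (0.833333)³) = 2401 · 10.745370.

So E[X^4] = 25799.634259.


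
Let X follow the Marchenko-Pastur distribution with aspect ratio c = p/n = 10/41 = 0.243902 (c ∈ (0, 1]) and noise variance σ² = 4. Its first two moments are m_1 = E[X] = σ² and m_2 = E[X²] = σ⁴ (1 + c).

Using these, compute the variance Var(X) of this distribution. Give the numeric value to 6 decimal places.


m_1 = E[X] = σ² = 4, so m_1² = 16.
m_2 = E[X²] = σ⁴ (1 + c) = 16 · (1 + 0.243902) = 16 · 1.243902 = 19.902439.
(Note m_2 − m_1² simplifies to c · σ⁴ = 0.243902 · 16.)

Var(X) = m_2 − m_1² = 19.902439 − 16 = 3.902439.


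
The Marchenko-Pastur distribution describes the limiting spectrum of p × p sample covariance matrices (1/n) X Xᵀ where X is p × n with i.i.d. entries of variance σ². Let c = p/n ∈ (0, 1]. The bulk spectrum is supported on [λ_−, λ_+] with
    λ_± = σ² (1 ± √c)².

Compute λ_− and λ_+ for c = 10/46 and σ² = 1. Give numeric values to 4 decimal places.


c = 10/46 = 0.217391; √c = 0.466252.
λ_− = σ² (1 − √c)² = 1 · (1 − 0.466252)² = 1 · (0.533748)² = 0.284886.
λ_+ = σ² (1 + √c)² = 1 · (1 + 0.466252)² = 1 · (1.466252)² = 2.149896.

Rounded to 4 decimal places: λ_− ≈ 0.2849, λ_+ ≈ 2.1499.


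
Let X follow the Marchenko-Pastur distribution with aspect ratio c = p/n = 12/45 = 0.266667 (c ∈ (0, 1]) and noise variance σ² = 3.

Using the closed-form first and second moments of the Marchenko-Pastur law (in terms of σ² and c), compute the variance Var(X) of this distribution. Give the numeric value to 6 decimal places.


Recall the MP moments m_1 = E[X] = σ² and m_2 = E[X²] = σ⁴ (1 + c).
m_1 = E[X] = σ² = 3, so m_1² = 9.
m_2 = E[X²] = σ⁴ (1 + c) = 9 · (1 + 0.266667) = 9 · 1.266667 = 11.400000.
(Note m_2 − m_1² simplifies to c · σ⁴ = 0.266667 · 9.)

Var(X) = m_2 − m_1² = 11.400000 − 9 = 2.400000.


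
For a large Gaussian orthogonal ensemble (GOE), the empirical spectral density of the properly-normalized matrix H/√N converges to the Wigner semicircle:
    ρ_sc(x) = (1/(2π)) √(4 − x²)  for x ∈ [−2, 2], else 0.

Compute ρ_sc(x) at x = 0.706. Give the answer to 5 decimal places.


ρ_sc(x) = (1/(2π)) √(4 − x²). With x = 0.706:
  4 − x² = 4 − (0.706)² = 4 − 0.498436 = 3.501564.
  √(4 − x²) = 1.871247.
  1/(2π) = 0.159155.
  ρ_sc(0.706) = 0.159155 · 1.871247 = 0.297818.

Rounded to 5 decimal places: ρ_sc(0.706) ≈ 0.29782.


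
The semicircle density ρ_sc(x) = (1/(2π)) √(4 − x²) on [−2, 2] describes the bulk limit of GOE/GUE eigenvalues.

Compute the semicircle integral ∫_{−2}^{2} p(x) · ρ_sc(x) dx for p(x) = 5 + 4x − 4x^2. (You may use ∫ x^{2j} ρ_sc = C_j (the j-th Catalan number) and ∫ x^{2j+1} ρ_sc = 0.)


Write p(x) = Σ a_i x^i, split into monomials and integrate each against ρ_sc separately.
Using ∫ x^{2j} ρ_sc = C_j = (1/(j+1)) C(2j, j) (Catalan numbers) and ∫ x^{2j+1} ρ_sc = 0 (odd monomials vanish by symmetry):
  i = 0 (even): a_0 · C_{0} = 5 · 1 = 5
  i = 1 (odd): ∫ x^1 ρ_sc = 0 (vanishes)
  i = 2 (even): a_2 · C_{1} = -4 · 1 = -4

Summing the contributions: ∫_{−2}^{2} p(x) ρ_sc(x) dx = 5 + (-4) = 1.


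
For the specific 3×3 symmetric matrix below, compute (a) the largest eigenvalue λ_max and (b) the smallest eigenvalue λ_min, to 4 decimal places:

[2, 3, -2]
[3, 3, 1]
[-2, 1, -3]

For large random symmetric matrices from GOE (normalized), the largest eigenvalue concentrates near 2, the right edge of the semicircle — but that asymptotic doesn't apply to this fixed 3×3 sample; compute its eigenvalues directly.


Since M is real symmetric, all three eigenvalues are real; they are the roots of det(λI − M) = λ³ − (tr M) λ² + s λ − det M, where s is the sum of the principal 2×2 minors.
tr M = 2 + 3 + (-3) = 2.
s = (2·3 − 3²) + (2·(-3) − (-2)²) + (3·(-3) − 1²) = -3 + (-10) + (-10) = -23.
det M (expand along row 1) = 2·(-10) − 3·(-7) + (-2)·9 = -17.
Characteristic polynomial: λ³ − 2λ² − 23λ + 17 = 0.
Substitute λ = y + (tr M)/3 = y + 0.666667 to remove the quadratic term: y³ + p·y + q = 0 with p = s − (tr M)²/3 = -24.333333 and q = −2(tr M)³/27 + (tr M)·s/3 − det M = 1.074074.
Three real roots ⇒ use the trigonometric (Viète) form: r = 2√(−p/3) = 5.696002, φ = arccos(3q/(p·r)) = arccos(-0.023248) = 1.594046 rad.
y_k = r·cos(φ/3 − 2πk/3) for k = 0, 1, 2 gives y = 4.910663, 0.044144, -4.954807.
λ_k = y_k + 0.666667 gives λ = 5.5773, 0.7108, -4.2881 (check: the sum is 2.0000 = tr M).

Hence λ_max = 5.5773 and λ_min = -4.2881.


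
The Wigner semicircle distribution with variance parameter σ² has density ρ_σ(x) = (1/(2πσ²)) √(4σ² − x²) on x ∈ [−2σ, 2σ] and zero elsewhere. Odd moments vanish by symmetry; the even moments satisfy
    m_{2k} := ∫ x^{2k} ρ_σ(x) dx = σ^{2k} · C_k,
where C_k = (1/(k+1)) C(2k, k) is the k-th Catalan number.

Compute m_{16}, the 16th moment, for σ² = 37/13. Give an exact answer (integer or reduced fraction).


By the scaled semicircle moment identity, m_{2k} = σ^{2k} · C_k with k = 8.
C_8 = (1/(k+1)) · C(2k, k) = (1/9) · C(16, 8) = (1/9) · 12870 = 1430.
σ^{2k} = (σ²)^k = (37/13)^8 = 3512479453921/815730721.

Therefore m_{16} = σ^{16} · C_8 = (3512479453921/815730721) · 1430 = 386372739931310/62748517.


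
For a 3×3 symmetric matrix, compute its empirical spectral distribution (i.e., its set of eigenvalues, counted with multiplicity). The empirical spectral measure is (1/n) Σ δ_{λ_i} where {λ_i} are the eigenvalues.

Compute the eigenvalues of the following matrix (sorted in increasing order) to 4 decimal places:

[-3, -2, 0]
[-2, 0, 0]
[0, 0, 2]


Since M is real symmetric, all three eigenvalues are real; they are the roots of det(λI − M) = λ³ − (tr M) λ² + s λ − det M, where s is the sum of the principal 2×2 minors.
tr M = -3 + 0 + 2 = -1.
s = ((-3)·0 − (-2)²) + ((-3)·2 − 0²) + (0·2 − 0²) = -4 + (-6) + 0 = -10.
det M (expand along row 1) = (-3)·0 − (-2)·(-4) + 0·0 = -8.
Characteristic polynomial: λ³ + λ² − 10λ + 8 = 0.
Substitute λ = y + (tr M)/3 = y − 0.333333 to remove the quadratic term: y³ + p·y + q = 0 with p = s − (tr M)²/3 = -10.333333 and q = −2(tr M)³/27 + (tr M)·s/3 − det M = 11.407407.
Three real roots ⇒ use the trigonometric (Viète) form: r = 2√(−p/3) = 3.711843, φ = arccos(3q/(p·r)) = arccos(-0.892233) = 2.673062 rad.
y_k = r·cos(φ/3 − 2πk/3) for k = 0, 1, 2 gives y = 2.333333, 1.333333, -3.666667.
λ_k = y_k − 0.333333 gives λ = 2.0000, 1.0000, -4.0000 (check: the sum is -1.0000 = tr M).

Eigenvalues sorted in increasing order: [-4.0000, 1.0000, 2.0000].


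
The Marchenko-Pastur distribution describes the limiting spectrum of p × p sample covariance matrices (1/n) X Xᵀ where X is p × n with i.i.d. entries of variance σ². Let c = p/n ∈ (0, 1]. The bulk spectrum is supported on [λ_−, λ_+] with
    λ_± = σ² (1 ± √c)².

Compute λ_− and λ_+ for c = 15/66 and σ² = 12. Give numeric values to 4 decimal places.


c = 15/66 = 0.227273; √c = 0.476731.
λ_− = σ² (1 − √c)² = 12 · (1 − 0.476731)² = 12 · (0.523269)² = 3.285722.
λ_+ = σ² (1 + √c)² = 12 · (1 + 0.476731)² = 12 · (1.476731)² = 26.168824.

Rounded to 4 decimal places: λ_− ≈ 3.2857, λ_+ ≈ 26.1688.


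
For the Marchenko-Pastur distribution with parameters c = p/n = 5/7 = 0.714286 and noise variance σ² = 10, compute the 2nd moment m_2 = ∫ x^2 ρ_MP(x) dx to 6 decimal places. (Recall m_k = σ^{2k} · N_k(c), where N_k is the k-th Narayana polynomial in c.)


E[X²] = σ⁴ (1 + c) (second MP moment). With σ² = 10 (so σ⁴ = 100) and c = 5/7 = 0.714286: E[X²] = 100 · (1 + 0.714286) = 100 · 1.714286.

So E[X^2] = 171.428571.


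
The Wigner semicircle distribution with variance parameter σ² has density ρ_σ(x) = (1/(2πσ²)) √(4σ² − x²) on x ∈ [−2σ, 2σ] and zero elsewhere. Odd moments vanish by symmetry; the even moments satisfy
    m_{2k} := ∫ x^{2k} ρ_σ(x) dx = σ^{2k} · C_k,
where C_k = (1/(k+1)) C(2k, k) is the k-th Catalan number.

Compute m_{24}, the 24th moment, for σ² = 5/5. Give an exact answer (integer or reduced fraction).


By the scaled semicircle moment identity, m_{2k} = σ^{2k} · C_k with k = 12.
C_12 = (1/(k+1)) · C(2k, k) = (1/13) · C(24, 12) = (1/13) · 2704156 = 208012.
σ^{2k} = (σ²)^k = (5/5)^12 = 1.

Therefore m_{24} = σ^{24} · C_12 = 1 · 208012 = 208012.


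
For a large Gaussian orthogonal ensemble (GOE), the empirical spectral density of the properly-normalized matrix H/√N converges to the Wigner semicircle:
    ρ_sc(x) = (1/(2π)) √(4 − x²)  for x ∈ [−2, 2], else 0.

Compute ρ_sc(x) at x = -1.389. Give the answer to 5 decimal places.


ρ_sc(x) = (1/(2π)) √(4 − x²). With x = -1.389:
  4 − x² = 4 − (-1.389)² = 4 − 1.929321 = 2.070679.
  √(4 − x²) = 1.438985.
  1/(2π) = 0.159155.
  ρ_sc(-1.389) = 0.159155 · 1.438985 = 0.229022.

Rounded to 5 decimal places: ρ_sc(-1.389) ≈ 0.22902.


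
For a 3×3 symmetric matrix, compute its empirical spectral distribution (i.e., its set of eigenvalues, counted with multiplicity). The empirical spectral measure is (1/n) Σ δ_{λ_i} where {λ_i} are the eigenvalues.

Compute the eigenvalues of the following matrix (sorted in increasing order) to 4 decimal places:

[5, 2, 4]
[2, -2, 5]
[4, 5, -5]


Since M is real symmetric, all three eigenvalues are real; they are the roots of det(λI − M) = λ³ − (tr M) λ² + s λ − det M, where s is the sum of the principal 2×2 minors.
tr M = 5 + (-2) + (-5) = -2.
s = (5·(-2) − 2²) + (5·(-5) − 4²) + ((-2)·(-5) − 5²) = -14 + (-41) + (-15) = -70.
det M (expand along row 1) = 5·(-15) − 2·(-30) + 4·18 = 57.
Characteristic polynomial: λ³ + 2λ² − 70λ − 57 = 0.
Substitute λ = y + (tr M)/3 = y − 0.666667 to remove the quadratic term: y³ + p·y + q = 0 with p = s − (tr M)²/3 = -71.333333 and q = −2(tr M)³/27 + (tr M)·s/3 − det M = -9.740741.
Three real roots ⇒ use the trigonometric (Viète) form: r = 2√(−p/3) = 9.752493, φ = arccos(3q/(p·r)) = arccos(0.042005) = 1.528779 rad.
y_k = r·cos(φ/3 − 2πk/3) for k = 0, 1, 2 gives y = 8.513372, -0.136588, -8.376784.
λ_k = y_k − 0.666667 gives λ = 7.8467, -0.8033, -9.0435 (check: the sum is -2.0000 = tr M).

Eigenvalues sorted in increasing order: [-9.0435, -0.8033, 7.8467].


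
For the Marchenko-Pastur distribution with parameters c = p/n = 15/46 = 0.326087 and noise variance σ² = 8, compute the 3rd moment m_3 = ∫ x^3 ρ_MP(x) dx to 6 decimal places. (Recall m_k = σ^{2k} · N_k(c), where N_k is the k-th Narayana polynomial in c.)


E[X³] = σ⁶ (1 + 3c + c²) (third MP moment). With σ² = 8 (so σ⁶ = 512) and c = 15/46 = 0.326087: E[X³] = 512 · (1 + 3·0.326087 + (0.326087)²) = 512 · 2.084594.

So E[X^3] = 1067.311909.


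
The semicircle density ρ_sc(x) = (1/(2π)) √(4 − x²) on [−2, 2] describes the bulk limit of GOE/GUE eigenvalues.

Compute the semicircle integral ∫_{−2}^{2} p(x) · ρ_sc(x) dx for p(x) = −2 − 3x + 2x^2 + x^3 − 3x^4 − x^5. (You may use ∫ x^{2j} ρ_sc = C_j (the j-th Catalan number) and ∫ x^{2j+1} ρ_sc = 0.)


Write p(x) = Σ a_i x^i, split into monomials and integrate each against ρ_sc separately.
Using ∫ x^{2j} ρ_sc = C_j = (1/(j+1)) C(2j, j) (Catalan numbers) and ∫ x^{2j+1} ρ_sc = 0 (odd monomials vanish by symmetry):
  i = 0 (even): a_0 · C_{0} = -2 · 1 = -2
  i = 1 (odd): ∫ x^1 ρ_sc = 0 (vanishes)
  i = 2 (even): a_2 · C_{1} = 2 · 1 = 2
  i = 3 (odd): ∫ x^3 ρ_sc = 0 (vanishes)
  i = 4 (even): a_4 · C_{2} = -3 · 2 = -6
  i = 5 (odd): ∫ x^5 ρ_sc = 0 (vanishes)

Summing the contributions: ∫_{−2}^{2} p(x) ρ_sc(x) dx = (-2) + 2 + (-6) = -6.


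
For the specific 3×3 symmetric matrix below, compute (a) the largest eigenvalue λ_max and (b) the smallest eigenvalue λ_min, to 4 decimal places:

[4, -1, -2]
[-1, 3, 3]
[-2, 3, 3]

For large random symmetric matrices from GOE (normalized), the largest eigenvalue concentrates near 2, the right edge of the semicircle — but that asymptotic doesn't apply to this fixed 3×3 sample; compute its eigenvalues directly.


Since M is real symmetric, all three eigenvalues are real; they are the roots of det(λI − M) = λ³ − (tr M) λ² + s λ − det M, where s is the sum of the principal 2×2 minors.
tr M = 4 + 3 + 3 = 10.
s = (4·3 − (-1)²) + (4·3 − (-2)²) + (3·3 − 3²) = 11 + 8 + 0 = 19.
det M (expand along row 1) = 4·0 − (-1)·3 + (-2)·3 = -3.
Characteristic polynomial: λ³ − 10λ² + 19λ + 3 = 0.
Substitute λ = y + (tr M)/3 = y + 3.333333 to remove the quadratic term: y³ + p·y + q = 0 with p = s − (tr M)²/3 = -14.333333 and q = −2(tr M)³/27 + (tr M)·s/3 − det M = -7.740741.
Three real roots ⇒ use the trigonometric (Viète) form: r = 2√(−p/3) = 4.371626, φ = arccos(3q/(p·r)) = arccos(0.370607) = 1.191134 rad.
y_k = r·cos(φ/3 − 2πk/3) for k = 0, 1, 2 gives y = 4.031548, -0.551772, -3.479776.
λ_k = y_k + 3.333333 gives λ = 7.3649, 2.7816, -0.1464 (check: the sum is 10.0000 = tr M).

Hence λ_max = 7.3649 and λ_min = -0.1464.


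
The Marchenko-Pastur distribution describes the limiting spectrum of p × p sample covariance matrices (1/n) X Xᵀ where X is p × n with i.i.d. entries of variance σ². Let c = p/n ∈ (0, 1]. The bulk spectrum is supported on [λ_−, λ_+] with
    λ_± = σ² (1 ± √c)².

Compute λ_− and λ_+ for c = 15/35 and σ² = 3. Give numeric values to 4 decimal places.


c = 15/35 = 0.428571; √c = 0.654654.
λ_− = σ² (1 − √c)² = 3 · (1 − 0.654654)² = 3 · (0.345346)² = 0.357792.
λ_+ = σ² (1 + √c)² = 3 · (1 + 0.654654)² = 3 · (1.654654)² = 8.213636.

Rounded to 4 decimal places: λ_− ≈ 0.3578, λ_+ ≈ 8.2136.


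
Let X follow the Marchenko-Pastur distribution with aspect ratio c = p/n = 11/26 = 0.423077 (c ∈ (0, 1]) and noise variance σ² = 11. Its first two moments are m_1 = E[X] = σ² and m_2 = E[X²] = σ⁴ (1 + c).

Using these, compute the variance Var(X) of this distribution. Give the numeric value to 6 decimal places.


m_1 = E[X] = σ² = 11, so m_1² = 121.
m_2 = E[X²] = σ⁴ (1 + c) = 121 · (1 + 0.423077) = 121 · 1.423077 = 172.192308.
(Note m_2 − m_1² simplifies to c · σ⁴ = 0.423077 · 121.)

Var(X) = m_2 − m_1² = 172.192308 − 121 = 51.192308.


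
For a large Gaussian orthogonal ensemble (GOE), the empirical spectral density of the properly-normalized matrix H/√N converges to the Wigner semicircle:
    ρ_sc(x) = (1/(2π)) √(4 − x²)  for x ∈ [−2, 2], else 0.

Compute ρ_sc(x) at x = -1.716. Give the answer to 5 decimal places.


ρ_sc(x) = (1/(2π)) √(4 − x²). With x = -1.716:
  4 − x² = 4 − (-1.716)² = 4 − 2.944656 = 1.055344.
  √(4 − x²) = 1.027299.
  1/(2π) = 0.159155.
  ρ_sc(-1.716) = 0.159155 · 1.027299 = 0.163500.

Rounded to 5 decimal places: ρ_sc(-1.716) ≈ 0.16350.


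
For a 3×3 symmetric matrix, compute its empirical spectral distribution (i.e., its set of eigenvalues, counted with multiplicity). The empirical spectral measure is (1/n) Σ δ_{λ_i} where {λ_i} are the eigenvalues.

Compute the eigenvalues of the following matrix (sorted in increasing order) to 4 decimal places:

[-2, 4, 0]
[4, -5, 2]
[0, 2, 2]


Since M is real symmetric, all three eigenvalues are real; they are the roots of det(λI − M) = λ³ − (tr M) λ² + s λ − det M, where s is the sum of the principal 2×2 minors.
tr M = -2 + (-5) + 2 = -5.
s = ((-2)·(-5) − 4²) + ((-2)·2 − 0²) + ((-5)·2 − 2²) = -6 + (-4) + (-14) = -24.
det M (expand along row 1) = (-2)·(-14) − 4·8 + 0·8 = -4.
Characteristic polynomial: λ³ + 5λ² − 24λ + 4 = 0.
Substitute λ = y + (tr M)/3 = y − 1.666667 to remove the quadratic term: y³ + p·y + q = 0 with p = s − (tr M)²/3 = -32.333333 and q = −2(tr M)³/27 + (tr M)·s/3 − det M = 53.259259.
Three real roots ⇒ use the trigonometric (Viète) form: r = 2√(−p/3) = 6.565905, φ = arccos(3q/(p·r)) = arccos(-0.752612) = 2.422817 rad.
y_k = r·cos(φ/3 − 2πk/3) for k = 0, 1, 2 gives y = 4.538555, 1.839794, -6.378349.
λ_k = y_k − 1.666667 gives λ = 2.8719, 0.1731, -8.0450 (check: the sum is -5.0000 = tr M).

Eigenvalues sorted in increasing order: [-8.0450, 0.1731, 2.8719].


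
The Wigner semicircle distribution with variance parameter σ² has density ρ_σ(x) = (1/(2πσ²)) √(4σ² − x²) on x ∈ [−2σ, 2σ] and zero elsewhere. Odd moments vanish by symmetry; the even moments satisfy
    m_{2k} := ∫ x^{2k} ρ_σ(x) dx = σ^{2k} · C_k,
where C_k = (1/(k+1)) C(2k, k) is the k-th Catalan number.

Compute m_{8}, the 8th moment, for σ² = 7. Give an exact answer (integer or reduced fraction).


By the scaled semicircle moment identity, m_{2k} = σ^{2k} · C_k with k = 4.
C_4 = (1/(k+1)) · C(2k, k) = (1/5) · C(8, 4) = (1/5) · 70 = 14.
σ^{2k} = (σ²)^k = (7)^4 = 2401.

Therefore m_{8} = σ^{8} · C_4 = 2401 · 14 = 33614.


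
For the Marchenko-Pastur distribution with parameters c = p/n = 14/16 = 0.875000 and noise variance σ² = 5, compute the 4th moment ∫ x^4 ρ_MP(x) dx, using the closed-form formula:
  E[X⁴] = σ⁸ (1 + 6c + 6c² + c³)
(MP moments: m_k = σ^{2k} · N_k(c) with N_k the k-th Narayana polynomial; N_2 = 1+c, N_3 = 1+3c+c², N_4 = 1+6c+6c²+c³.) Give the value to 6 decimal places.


E[X⁴] = σ⁸ (1 + 6c + 6c² + c³) (fourth MP moment). With σ² = 5 (so σ⁸ = 625) and c = 14/16 = 0.875000: E[X⁴] = 625 · (1 + 6·0.875000 + 6·(0.875000)² + (0.875000)³) = 625 · 11.513672.

So E[X^4] = 7196.044922.


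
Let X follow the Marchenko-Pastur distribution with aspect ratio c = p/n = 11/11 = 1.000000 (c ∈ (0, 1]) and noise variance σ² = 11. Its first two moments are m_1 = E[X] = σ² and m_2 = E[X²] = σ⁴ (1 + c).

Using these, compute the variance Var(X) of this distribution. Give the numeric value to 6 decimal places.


m_1 = E[X] = σ² = 11, so m_1² = 121.
m_2 = E[X²] = σ⁴ (1 + c) = 121 · (1 + 1.000000) = 121 · 2.000000 = 242.000000.
(Note m_2 − m_1² simplifies to c · σ⁴ = 1.000000 · 121.)

Var(X) = m_2 − m_1² = 242.000000 − 121 = 121.000000.


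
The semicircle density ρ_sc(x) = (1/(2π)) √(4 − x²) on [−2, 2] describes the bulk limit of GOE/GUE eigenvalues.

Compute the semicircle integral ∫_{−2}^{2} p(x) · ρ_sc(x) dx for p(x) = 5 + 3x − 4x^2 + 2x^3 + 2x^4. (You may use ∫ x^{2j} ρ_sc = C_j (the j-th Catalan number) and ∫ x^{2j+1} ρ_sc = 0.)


Write p(x) = Σ a_i x^i, split into monomials and integrate each against ρ_sc separately.
Using ∫ x^{2j} ρ_sc = C_j = (1/(j+1)) C(2j, j) (Catalan numbers) and ∫ x^{2j+1} ρ_sc = 0 (odd monomials vanish by symmetry):
  i = 0 (even): a_0 · C_{0} = 5 · 1 = 5
  i = 1 (odd): ∫ x^1 ρ_sc = 0 (vanishes)
  i = 2 (even): a_2 · C_{1} = -4 · 1 = -4
  i = 3 (odd): ∫ x^3 ρ_sc = 0 (vanishes)
  i = 4 (even): a_4 · C_{2} = 2 · 2 = 4

Summing the contributions: ∫_{−2}^{2} p(x) ρ_sc(x) dx = 5 + (-4) + 4 = 5.


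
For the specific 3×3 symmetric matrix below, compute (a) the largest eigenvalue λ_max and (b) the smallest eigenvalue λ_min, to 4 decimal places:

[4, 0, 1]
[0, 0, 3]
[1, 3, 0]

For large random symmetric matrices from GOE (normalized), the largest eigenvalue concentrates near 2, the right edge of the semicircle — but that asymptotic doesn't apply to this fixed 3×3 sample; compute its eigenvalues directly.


Since M is real symmetric, all three eigenvalues are real; they are the roots of det(λI − M) = λ³ − (tr M) λ² + s λ − det M, where s is the sum of the principal 2×2 minors.
tr M = 4 + 0 + 0 = 4.
s = (4·0 − 0²) + (4·0 − 1²) + (0·0 − 3²) = 0 + (-1) + (-9) = -10.
det M (expand along row 1) = 4·(-9) − 0·(-3) + 1·0 = -36.
Characteristic polynomial: λ³ − 4λ² − 10λ + 36 = 0.
Substitute λ = y + (tr M)/3 = y + 1.333333 to remove the quadratic term: y³ + p·y + q = 0 with p = s − (tr M)²/3 = -15.333333 and q = −2(tr M)³/27 + (tr M)·s/3 − det M = 17.925926.
Three real roots ⇒ use the trigonometric (Viète) form: r = 2√(−p/3) = 4.521553, φ = arccos(3q/(p·r)) = arccos(-0.775673) = 2.458577 rad.
y_k = r·cos(φ/3 − 2πk/3) for k = 0, 1, 2 gives y = 3.086267, 1.318605, -4.404872.
λ_k = y_k + 1.333333 gives λ = 4.4196, 2.6519, -3.0715 (check: the sum is 4.0000 = tr M).

Hence λ_max = 4.4196 and λ_min = -3.0715.


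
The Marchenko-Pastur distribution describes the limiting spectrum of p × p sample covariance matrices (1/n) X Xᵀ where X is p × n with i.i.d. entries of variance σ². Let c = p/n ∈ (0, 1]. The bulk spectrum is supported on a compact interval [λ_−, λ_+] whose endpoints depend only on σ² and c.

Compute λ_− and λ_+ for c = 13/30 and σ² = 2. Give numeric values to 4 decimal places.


c = 13/30 = 0.433333; √c = 0.658281.
λ_− = σ² (1 − √c)² = 2 · (1 − 0.658281)² = 2 · (0.341719)² = 0.233544.
λ_+ = σ² (1 + √c)² = 2 · (1 + 0.658281)² = 2 · (1.658281)² = 5.499789.

Rounded to 4 decimal places: λ_− ≈ 0.2335, λ_+ ≈ 5.4998.


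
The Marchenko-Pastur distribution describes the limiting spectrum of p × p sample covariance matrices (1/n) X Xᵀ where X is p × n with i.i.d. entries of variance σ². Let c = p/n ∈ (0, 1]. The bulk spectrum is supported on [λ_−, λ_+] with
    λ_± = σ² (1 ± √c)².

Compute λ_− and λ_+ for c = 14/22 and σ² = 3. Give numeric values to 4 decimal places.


c = 14/22 = 0.636364; √c = 0.797724.
λ_− = σ² (1 − √c)² = 3 · (1 − 0.797724)² = 3 · (0.202276)² = 0.122747.
λ_+ = σ² (1 + √c)² = 3 · (1 + 0.797724)² = 3 · (1.797724)² = 9.695435.

Rounded to 4 decimal places: λ_− ≈ 0.1227, λ_+ ≈ 9.6954.


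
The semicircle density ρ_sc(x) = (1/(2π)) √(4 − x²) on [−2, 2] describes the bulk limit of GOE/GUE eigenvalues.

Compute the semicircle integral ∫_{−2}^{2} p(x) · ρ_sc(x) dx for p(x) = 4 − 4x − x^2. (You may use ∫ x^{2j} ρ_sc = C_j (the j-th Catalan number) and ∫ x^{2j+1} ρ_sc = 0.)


Write p(x) = Σ a_i x^i, split into monomials and integrate each against ρ_sc separately.
Using ∫ x^{2j} ρ_sc = C_j = (1/(j+1)) C(2j, j) (Catalan numbers) and ∫ x^{2j+1} ρ_sc = 0 (odd monomials vanish by symmetry):
  i = 0 (even): a_0 · C_{0} = 4 · 1 = 4
  i = 1 (odd): ∫ x^1 ρ_sc = 0 (vanishes)
  i = 2 (even): a_2 · C_{1} = -1 · 1 = -1

Summing the contributions: ∫_{−2}^{2} p(x) ρ_sc(x) dx = 4 + (-1) = 3.


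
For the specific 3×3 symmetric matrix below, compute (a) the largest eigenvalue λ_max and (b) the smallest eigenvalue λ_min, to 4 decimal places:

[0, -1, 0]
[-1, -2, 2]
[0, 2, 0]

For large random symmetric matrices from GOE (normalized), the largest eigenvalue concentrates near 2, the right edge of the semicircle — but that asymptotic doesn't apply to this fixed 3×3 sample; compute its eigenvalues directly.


Since M is real symmetric, all three eigenvalues are real; they are the roots of det(λI − M) = λ³ − (tr M) λ² + s λ − det M, where s is the sum of the principal 2×2 minors.
tr M = 0 + (-2) + 0 = -2.
s = (0·(-2) − (-1)²) + (0·0 − 0²) + ((-2)·0 − 2²) = -1 + 0 + (-4) = -5.
det M (expand along row 1) = 0·(-4) − (-1)·0 + 0·(-2) = 0.
Characteristic polynomial: λ³ + 2λ² − 5λ = 0.
Substitute λ = y + (tr M)/3 = y − 0.666667 to remove the quadratic term: y³ + p·y + q = 0 with p = s − (tr M)²/3 = -6.333333 and q = −2(tr M)³/27 + (tr M)·s/3 − det M = 3.925926.
Three real roots ⇒ use the trigonometric (Viète) form: r = 2√(−p/3) = 2.905933, φ = arccos(3q/(p·r)) = arccos(-0.639949) = 2.265228 rad.
y_k = r·cos(φ/3 − 2πk/3) for k = 0, 1, 2 gives y = 2.116156, 0.666667, -2.782823.
λ_k = y_k − 0.666667 gives λ = 1.4495, 0.0000, -3.4495 (check: the sum is -2.0000 = tr M).

Hence λ_max = 1.4495 and λ_min = -3.4495.


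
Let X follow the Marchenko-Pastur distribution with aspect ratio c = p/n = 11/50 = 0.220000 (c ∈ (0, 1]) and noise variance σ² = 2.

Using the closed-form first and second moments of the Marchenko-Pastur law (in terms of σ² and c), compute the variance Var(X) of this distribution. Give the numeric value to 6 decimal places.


Recall the MP moments m_1 = E[X] = σ² and m_2 = E[X²] = σ⁴ (1 + c).
m_1 = E[X] = σ² = 2, so m_1² = 4.
m_2 = E[X²] = σ⁴ (1 + c) = 4 · (1 + 0.220000) = 4 · 1.220000 = 4.880000.
(Note m_2 − m_1² simplifies to c · σ⁴ = 0.220000 · 4.)

Var(X) = m_2 − m_1² = 4.880000 − 4 = 0.880000.


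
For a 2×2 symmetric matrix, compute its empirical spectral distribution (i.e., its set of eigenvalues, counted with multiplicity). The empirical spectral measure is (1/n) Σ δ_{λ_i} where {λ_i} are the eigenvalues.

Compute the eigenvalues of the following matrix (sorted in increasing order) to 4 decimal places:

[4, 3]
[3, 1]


Since M is real symmetric, both eigenvalues are real; they are the roots of det(λI − M) = λ² − (tr M) λ + det M.
tr M = 4 + 1 = 5.
det M = 4·1 − 3² = 4 − 9 = -5.
Characteristic polynomial: λ² − 5λ − 5 = 0.
Discriminant Δ = (tr M)² − 4·det M = 25 − (-20) = 45; √Δ = 6.708204.
λ = (tr M ± √Δ)/2 = (5 ± 6.708204)/2, giving (tr M − √Δ)/2 = -0.8541 and (tr M + √Δ)/2 = 5.8541.

Eigenvalues sorted in increasing order: [-0.8541, 5.8541].


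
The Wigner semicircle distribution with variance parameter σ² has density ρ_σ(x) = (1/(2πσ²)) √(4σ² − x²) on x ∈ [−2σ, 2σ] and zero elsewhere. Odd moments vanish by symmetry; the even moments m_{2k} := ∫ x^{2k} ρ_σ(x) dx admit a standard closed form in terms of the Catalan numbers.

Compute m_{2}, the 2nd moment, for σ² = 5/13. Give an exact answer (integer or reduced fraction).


By the scaled semicircle moment identity, m_{2k} = σ^{2k} · C_k with k = 1.
C_1 = (1/(k+1)) · C(2k, k) = (1/2) · C(2, 1) = (1/2) · 2 = 1.
σ^{2k} = (σ²)^k = (5/13)^1 = 5/13.

Therefore m_{2} = σ^{2} · C_1 = (5/13) · 1 = 5/13.


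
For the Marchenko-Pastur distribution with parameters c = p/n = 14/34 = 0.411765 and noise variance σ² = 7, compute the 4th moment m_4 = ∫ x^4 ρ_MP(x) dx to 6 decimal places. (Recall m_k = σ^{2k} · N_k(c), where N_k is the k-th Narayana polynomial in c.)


E[X⁴] = σ⁸ (1 + 6c + 6c² + c³) (fourth MP moment). With σ² = 7 (so σ⁸ = 2401) and c = 14/34 = 0.411765: E[X⁴] = 2401 · (1 + 6·0.411765 + 6·(0.411765)² + (0.411765)³) = 2401 · 4.557704.

So E[X^4] = 10943.047425.


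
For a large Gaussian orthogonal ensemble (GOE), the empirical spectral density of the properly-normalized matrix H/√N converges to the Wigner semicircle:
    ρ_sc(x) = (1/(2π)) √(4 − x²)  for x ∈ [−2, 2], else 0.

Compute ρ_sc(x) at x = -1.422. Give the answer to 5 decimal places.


ρ_sc(x) = (1/(2π)) √(4 − x²). With x = -1.422:
  4 − x² = 4 − (-1.422)² = 4 − 2.022084 = 1.977916.
  √(4 − x²) = 1.406384.
  1/(2π) = 0.159155.
  ρ_sc(-1.422) = 0.159155 · 1.406384 = 0.223833.

Rounded to 5 decimal places: ρ_sc(-1.422) ≈ 0.22383.


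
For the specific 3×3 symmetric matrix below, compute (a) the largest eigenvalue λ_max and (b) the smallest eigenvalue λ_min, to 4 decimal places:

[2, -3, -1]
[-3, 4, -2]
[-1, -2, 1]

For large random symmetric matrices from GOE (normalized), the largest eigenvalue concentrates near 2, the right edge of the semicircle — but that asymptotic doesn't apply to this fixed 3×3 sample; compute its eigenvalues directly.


Since M is real symmetric, all three eigenvalues are real; they are the roots of det(λI − M) = λ³ − (tr M) λ² + s λ − det M, where s is the sum of the principal 2×2 minors.
tr M = 2 + 4 + 1 = 7.
s = (2·4 − (-3)²) + (2·1 − (-1)²) + (4·1 − (-2)²) = -1 + 1 + 0 = 0.
det M (expand along row 1) = 2·0 − (-3)·(-5) + (-1)·10 = -25.
Characteristic polynomial: λ³ − 7λ² + 25 = 0.
Substitute λ = y + (tr M)/3 = y + 2.333333 to remove the quadratic term: y³ + p·y + q = 0 with p = s − (tr M)²/3 = -16.333333 and q = −2(tr M)³/27 + (tr M)·s/3 − det M = -0.407407.
Three real roots ⇒ use the trigonometric (Viète) form: r = 2√(−p/3) = 4.666667, φ = arccos(3q/(p·r)) = arccos(0.016035) = 1.554761 rad.
y_k = r·cos(φ/3 − 2πk/3) for k = 0, 1, 2 gives y = 4.053866, -0.024944, -4.028922.
λ_k = y_k + 2.333333 gives λ = 6.3872, 2.3084, -1.6956 (check: the sum is 7.0000 = tr M).

Hence λ_max = 6.3872 and λ_min = -1.6956.


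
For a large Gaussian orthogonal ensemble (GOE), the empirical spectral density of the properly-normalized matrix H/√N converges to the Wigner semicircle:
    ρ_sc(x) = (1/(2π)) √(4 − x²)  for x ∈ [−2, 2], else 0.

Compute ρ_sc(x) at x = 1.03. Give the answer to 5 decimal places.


ρ_sc(x) = (1/(2π)) √(4 − x²). With x = 1.03:
  4 − x² = 4 − (1.03)² = 4 − 1.060900 = 2.939100.
  √(4 − x²) = 1.714380.
  1/(2π) = 0.159155.
  ρ_sc(1.03) = 0.159155 · 1.714380 = 0.272852.

Rounded to 5 decimal places: ρ_sc(1.03) ≈ 0.27285.


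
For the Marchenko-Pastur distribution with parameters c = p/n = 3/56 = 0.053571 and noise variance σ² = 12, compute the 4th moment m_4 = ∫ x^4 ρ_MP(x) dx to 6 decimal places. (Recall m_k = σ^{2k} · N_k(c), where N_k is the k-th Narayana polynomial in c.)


E[X⁴] = σ⁸ (1 + 6c + 6c² + c³) (fourth MP moment). With σ² = 12 (so σ⁸ = 20736) and c = 3/56 = 0.053571: E[X⁴] = 20736 · (1 + 6·0.053571 + 6·(0.053571)² + (0.053571)³) = 20736 · 1.338802.

So E[X^4] = 27761.392128.


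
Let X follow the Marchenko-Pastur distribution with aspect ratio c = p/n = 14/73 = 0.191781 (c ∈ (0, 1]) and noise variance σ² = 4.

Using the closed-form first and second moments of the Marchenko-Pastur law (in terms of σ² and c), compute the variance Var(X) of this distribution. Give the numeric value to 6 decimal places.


Recall the MP moments m_1 = E[X] = σ² and m_2 = E[X²] = σ⁴ (1 + c).
m_1 = E[X] = σ² = 4, so m_1² = 16.
m_2 = E[X²] = σ⁴ (1 + c) = 16 · (1 + 0.191781) = 16 · 1.191781 = 19.068493.
(Note m_2 − m_1² simplifies to c · σ⁴ = 0.191781 · 16.)

Var(X) = m_2 − m_1² = 19.068493 − 16 = 3.068493.


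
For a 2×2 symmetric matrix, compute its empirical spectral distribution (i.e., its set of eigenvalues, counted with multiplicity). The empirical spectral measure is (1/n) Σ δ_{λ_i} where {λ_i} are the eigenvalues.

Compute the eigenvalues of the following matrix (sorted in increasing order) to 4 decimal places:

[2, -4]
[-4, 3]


Since M is real symmetric, both eigenvalues are real; they are the roots of det(λI − M) = λ² − (tr M) λ + det M.
tr M = 2 + 3 = 5.
det M = 2·3 − (-4)² = 6 − 16 = -10.
Characteristic polynomial: λ² − 5λ − 10 = 0.
Discriminant Δ = (tr M)² − 4·det M = 25 − (-40) = 65; √Δ = 8.062258.
λ = (tr M ± √Δ)/2 = (5 ± 8.062258)/2, giving (tr M − √Δ)/2 = -1.5311 and (tr M + √Δ)/2 = 6.5311.

Eigenvalues sorted in increasing order: [-1.5311, 6.5311].


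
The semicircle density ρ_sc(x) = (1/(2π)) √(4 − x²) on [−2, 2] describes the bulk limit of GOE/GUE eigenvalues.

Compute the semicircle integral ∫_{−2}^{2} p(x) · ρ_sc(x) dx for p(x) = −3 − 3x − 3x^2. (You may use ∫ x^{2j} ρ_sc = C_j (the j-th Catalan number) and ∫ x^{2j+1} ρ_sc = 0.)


Write p(x) = Σ a_i x^i, split into monomials and integrate each against ρ_sc separately.
Using ∫ x^{2j} ρ_sc = C_j = (1/(j+1)) C(2j, j) (Catalan numbers) and ∫ x^{2j+1} ρ_sc = 0 (odd monomials vanish by symmetry):
  i = 0 (even): a_0 · C_{0} = -3 · 1 = -3
  i = 1 (odd): ∫ x^1 ρ_sc = 0 (vanishes)
  i = 2 (even): a_2 · C_{1} = -3 · 1 = -3

Summing the contributions: ∫_{−2}^{2} p(x) ρ_sc(x) dx = (-3) + (-3) = -6.


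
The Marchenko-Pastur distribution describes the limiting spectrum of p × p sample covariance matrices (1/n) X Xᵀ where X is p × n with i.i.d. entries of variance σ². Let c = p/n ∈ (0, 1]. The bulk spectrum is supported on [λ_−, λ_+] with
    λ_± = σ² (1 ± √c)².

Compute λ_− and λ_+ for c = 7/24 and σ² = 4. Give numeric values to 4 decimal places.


c = 7/24 = 0.291667; √c = 0.540062.
λ_− = σ² (1 − √c)² = 4 · (1 − 0.540062)² = 4 · (0.459938)² = 0.846173.
λ_+ = σ² (1 + √c)² = 4 · (1 + 0.540062)² = 4 · (1.540062)² = 9.487160.

Rounded to 4 decimal places: λ_− ≈ 0.8462, λ_+ ≈ 9.4872.


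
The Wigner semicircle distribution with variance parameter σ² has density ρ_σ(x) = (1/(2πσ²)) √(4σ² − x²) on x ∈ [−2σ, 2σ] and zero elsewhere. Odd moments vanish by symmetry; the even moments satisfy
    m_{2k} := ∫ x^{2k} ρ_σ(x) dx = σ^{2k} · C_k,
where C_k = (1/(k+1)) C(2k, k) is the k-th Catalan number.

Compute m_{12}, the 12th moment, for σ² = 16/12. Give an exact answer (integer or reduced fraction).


By the scaled semicircle moment identity, m_{2k} = σ^{2k} · C_k with k = 6.
C_6 = (1/(k+1)) · C(2k, k) = (1/7) · C(12, 6) = (1/7) · 924 = 132.
σ^{2k} = (σ²)^k = (16/12)^6 = 4096/729.

Therefore m_{12} = σ^{12} · C_6 = (4096/729) · 132 = 180224/243.


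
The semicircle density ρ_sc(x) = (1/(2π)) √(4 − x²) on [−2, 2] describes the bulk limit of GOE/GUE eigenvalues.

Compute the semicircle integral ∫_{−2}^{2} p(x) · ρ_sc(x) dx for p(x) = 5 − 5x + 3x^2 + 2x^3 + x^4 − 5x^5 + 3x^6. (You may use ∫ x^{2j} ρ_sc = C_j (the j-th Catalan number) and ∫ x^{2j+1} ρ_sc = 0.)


Write p(x) = Σ a_i x^i, split into monomials and integrate each against ρ_sc separately.
Using ∫ x^{2j} ρ_sc = C_j = (1/(j+1)) C(2j, j) (Catalan numbers) and ∫ x^{2j+1} ρ_sc = 0 (odd monomials vanish by symmetry):
  i = 0 (even): a_0 · C_{0} = 5 · 1 = 5
  i = 1 (odd): ∫ x^1 ρ_sc = 0 (vanishes)
  i = 2 (even): a_2 · C_{1} = 3 · 1 = 3
  i = 3 (odd): ∫ x^3 ρ_sc = 0 (vanishes)
  i = 4 (even): a_4 · C_{2} = 1 · 2 = 2
  i = 5 (odd): ∫ x^5 ρ_sc = 0 (vanishes)
  i = 6 (even): a_6 · C_{3} = 3 · 5 = 15

Summing the contributions: ∫_{−2}^{2} p(x) ρ_sc(x) dx = 5 + 3 + 2 + 15 = 25.


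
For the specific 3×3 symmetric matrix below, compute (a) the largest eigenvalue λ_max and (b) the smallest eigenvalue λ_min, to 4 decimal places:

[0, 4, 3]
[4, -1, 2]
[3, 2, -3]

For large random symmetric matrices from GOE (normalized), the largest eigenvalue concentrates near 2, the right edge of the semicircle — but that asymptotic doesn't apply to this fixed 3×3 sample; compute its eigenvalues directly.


Since M is real symmetric, all three eigenvalues are real; they are the roots of det(λI − M) = λ³ − (tr M) λ² + s λ − det M, where s is the sum of the principal 2×2 minors.
tr M = 0 + (-1) + (-3) = -4.
s = (0·(-1) − 4²) + (0·(-3) − 3²) + ((-1)·(-3) − 2²) = -16 + (-9) + (-1) = -26.
det M (expand along row 1) = 0·(-1) − 4·(-18) + 3·11 = 105.
Characteristic polynomial: λ³ + 4λ² − 26λ − 105 = 0.
Substitute λ = y + (tr M)/3 = y − 1.333333 to remove the quadratic term: y³ + p·y + q = 0 with p = s − (tr M)²/3 = -31.333333 and q = −2(tr M)³/27 + (tr M)·s/3 − det M = -65.592593.
Three real roots ⇒ use the trigonometric (Viète) form: r = 2√(−p/3) = 6.463573, φ = arccos(3q/(p·r)) = arccos(0.971621) = 0.238807 rad.
y_k = r·cos(φ/3 − 2πk/3) for k = 0, 1, 2 gives y = 6.443106, -2.776439, -3.666667.
λ_k = y_k − 1.333333 gives λ = 5.1098, -4.1098, -5.0000 (check: the sum is -4.0000 = tr M).

Hence λ_max = 5.1098 and λ_min = -5.0000.


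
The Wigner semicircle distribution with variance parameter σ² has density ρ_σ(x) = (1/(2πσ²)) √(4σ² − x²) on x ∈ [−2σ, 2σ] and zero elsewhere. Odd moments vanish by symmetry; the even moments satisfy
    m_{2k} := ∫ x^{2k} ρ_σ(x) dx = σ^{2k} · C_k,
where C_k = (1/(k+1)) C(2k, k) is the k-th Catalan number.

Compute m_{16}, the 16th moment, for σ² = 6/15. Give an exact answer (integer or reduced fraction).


By the scaled semicircle moment identity, m_{2k} = σ^{2k} · C_k with k = 8.
C_8 = (1/(k+1)) · C(2k, k) = (1/9) · C(16, 8) = (1/9) · 12870 = 1430.
σ^{2k} = (σ²)^k = (6/15)^8 = 256/390625.

Therefore m_{16} = σ^{16} · C_8 = (256/390625) · 1430 = 73216/78125.
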